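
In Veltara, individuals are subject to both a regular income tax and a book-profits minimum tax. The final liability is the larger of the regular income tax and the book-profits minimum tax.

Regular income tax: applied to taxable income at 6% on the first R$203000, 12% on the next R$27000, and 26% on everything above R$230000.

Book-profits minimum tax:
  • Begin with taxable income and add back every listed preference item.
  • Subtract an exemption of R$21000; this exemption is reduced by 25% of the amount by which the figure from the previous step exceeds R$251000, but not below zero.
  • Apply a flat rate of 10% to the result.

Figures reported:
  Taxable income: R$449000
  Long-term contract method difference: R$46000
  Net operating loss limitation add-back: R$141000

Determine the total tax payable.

Regular income tax:
  R$203000 × 6% = R$12180
  R$27000 × 12% = R$3240
  R$219000 × 26% = R$56940
  → R$72360

Book-profits minimum tax:
  Adjusted income: R$449000 + R$46000 + R$141000 = R$636000
  Exemption: 25% × (R$636000 − R$251000) = R$96250 ≥ R$21000, so the exemption is fully phased out
  Base: R$636000 − R$0 = R$636000
  R$636000 × 10% = R$63600

R$72360 > R$63600, so the regular income tax governs.

R$72360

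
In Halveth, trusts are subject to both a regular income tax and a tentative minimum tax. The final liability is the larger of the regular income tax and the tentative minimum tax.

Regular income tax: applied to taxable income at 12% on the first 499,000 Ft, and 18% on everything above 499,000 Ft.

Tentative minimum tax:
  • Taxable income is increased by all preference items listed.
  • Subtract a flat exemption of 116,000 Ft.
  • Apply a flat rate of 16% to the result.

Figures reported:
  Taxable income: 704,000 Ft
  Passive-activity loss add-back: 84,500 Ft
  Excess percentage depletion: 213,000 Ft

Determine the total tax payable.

Regular income tax:
  499,000 Ft × 12% = 59,880 Ft
  205,000 Ft × 18% = 36,900 Ft
  → 96,780 Ft

Tentative minimum tax:
  Adjusted income: 704,000 Ft + 84,500 Ft + 213,000 Ft = 1,001,500 Ft
  Less exemption 116,000 Ft → base 885,500 Ft
  885,500 Ft × 16% = 141,680 Ft

141,680 Ft > 96,780 Ft, so the tentative minimum tax is the binding amount.

141,680 Ft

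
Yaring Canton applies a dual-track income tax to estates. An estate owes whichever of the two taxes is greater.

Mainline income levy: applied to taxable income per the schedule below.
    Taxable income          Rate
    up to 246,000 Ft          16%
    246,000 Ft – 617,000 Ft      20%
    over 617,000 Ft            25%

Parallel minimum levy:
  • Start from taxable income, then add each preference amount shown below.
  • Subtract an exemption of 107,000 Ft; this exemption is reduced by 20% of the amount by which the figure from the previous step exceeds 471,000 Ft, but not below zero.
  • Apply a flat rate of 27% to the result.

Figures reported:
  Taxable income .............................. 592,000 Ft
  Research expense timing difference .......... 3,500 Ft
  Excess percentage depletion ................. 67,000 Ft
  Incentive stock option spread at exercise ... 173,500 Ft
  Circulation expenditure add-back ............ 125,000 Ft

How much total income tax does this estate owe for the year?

Mainline income levy:
  246,000 Ft × 16% = 39,360 Ft
  346,000 Ft × 20% = 69,200 Ft
  → 108,560 Ft

Parallel minimum levy:
  Adjusted income: 592,000 Ft + 3,500 Ft + 67,000 Ft + 173,500 Ft + 125,000 Ft = 961,000 Ft
  Exemption: 107,000 Ft − 20% × (961,000 Ft − 471,000 Ft) = 107,000 Ft − 98,000 Ft = 9,000 Ft
  Base: 961,000 Ft − 9,000 Ft = 952,000 Ft
  952,000 Ft × 27% = 257,040 Ft

257,040 Ft > 108,560 Ft, so the parallel minimum levy is the binding amount.

257,040 Ft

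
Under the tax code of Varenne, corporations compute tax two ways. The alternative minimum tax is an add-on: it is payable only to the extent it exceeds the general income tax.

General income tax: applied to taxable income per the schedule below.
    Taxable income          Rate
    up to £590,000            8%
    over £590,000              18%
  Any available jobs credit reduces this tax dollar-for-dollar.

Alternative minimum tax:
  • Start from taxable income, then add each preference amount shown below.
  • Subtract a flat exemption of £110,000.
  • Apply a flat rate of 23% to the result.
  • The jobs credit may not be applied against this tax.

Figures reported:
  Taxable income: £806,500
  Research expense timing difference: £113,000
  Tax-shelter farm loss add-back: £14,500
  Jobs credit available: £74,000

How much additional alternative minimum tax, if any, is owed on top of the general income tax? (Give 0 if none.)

£177,350

Alternative minimum tax:
  Adjusted income: £806,500 + £113,000 + £14,500 = £934,000
  Less exemption £110,000 → base £824,000
  £824,000 × 23% = £189,520

General income tax:
  £590,000 × 8% = £47,200
  £216,500 × 18% = £38,970
  → £86,170
  Less jobs credit £74,000 → £12,170

Excess of alternative minimum tax over general income tax: £189,520 − £12,170 = £177,350.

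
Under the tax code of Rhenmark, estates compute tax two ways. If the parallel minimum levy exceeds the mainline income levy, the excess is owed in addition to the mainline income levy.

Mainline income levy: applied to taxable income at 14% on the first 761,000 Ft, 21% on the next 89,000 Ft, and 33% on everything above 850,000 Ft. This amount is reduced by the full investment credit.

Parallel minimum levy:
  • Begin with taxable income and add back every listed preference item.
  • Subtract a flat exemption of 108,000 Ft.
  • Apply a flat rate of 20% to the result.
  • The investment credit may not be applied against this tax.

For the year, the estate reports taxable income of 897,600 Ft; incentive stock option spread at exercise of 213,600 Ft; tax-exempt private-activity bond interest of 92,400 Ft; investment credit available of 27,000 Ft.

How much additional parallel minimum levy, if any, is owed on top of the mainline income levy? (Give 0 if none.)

105,182 Ft

Parallel minimum levy:
  Adjusted income: 897,600 Ft + 213,600 Ft + 92,400 Ft = 1,203,600 Ft
  Less exemption 108,000 Ft → base 1,095,600 Ft
  1,095,600 Ft × 20% = 219,120 Ft

Mainline income levy:
  761,000 Ft × 14% = 106,540 Ft
  89,000 Ft × 21% = 18,690 Ft
  47,600 Ft × 33% = 15,708 Ft
  → 140,938 Ft
  Less investment credit 27,000 Ft → 113,938 Ft

Excess of parallel minimum levy over mainline income levy: 219,120 Ft − 113,938 Ft = 105,182 Ft.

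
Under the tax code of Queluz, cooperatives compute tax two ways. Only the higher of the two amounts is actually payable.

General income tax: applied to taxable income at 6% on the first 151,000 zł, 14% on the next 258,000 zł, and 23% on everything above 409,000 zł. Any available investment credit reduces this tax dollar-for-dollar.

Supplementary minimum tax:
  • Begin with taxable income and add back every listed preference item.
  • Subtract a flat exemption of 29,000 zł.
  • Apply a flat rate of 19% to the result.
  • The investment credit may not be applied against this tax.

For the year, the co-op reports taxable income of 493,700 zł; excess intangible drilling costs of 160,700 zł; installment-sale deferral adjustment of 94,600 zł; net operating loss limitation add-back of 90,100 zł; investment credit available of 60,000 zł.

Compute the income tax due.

General income tax:
  151,000 zł × 6% = 9,060 zł
  258,000 zł × 14% = 36,120 zł
  84,700 zł × 23% = 19,481 zł
  → 64,661 zł
  Less investment credit 60,000 zł → 4,661 zł

Supplementary minimum tax:
  Adjusted income: 493,700 zł + 160,700 zł + 94,600 zł + 90,100 zł = 839,100 zł
  Less exemption 29,000 zł → base 810,100 zł
  810,100 zł × 19% = 153,919 zł

153,919 zł > 4,661 zł, so the supplementary minimum tax is the binding amount.

153,919 zł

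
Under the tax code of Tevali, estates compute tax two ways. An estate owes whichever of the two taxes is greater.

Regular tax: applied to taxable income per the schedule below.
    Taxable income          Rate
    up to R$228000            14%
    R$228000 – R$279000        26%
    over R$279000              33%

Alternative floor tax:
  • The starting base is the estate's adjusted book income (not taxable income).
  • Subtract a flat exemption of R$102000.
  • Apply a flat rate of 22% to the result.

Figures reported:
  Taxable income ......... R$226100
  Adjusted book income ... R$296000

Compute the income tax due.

R$42680

Regular tax:
  R$226100 × 14% = R$31654

Alternative floor tax:
  Base (adjusted book income): R$296000
  Less exemption R$102000 → base R$194000
  R$194000 × 22% = R$42680

R$42680 > R$31654, so the alternative floor tax is the binding amount.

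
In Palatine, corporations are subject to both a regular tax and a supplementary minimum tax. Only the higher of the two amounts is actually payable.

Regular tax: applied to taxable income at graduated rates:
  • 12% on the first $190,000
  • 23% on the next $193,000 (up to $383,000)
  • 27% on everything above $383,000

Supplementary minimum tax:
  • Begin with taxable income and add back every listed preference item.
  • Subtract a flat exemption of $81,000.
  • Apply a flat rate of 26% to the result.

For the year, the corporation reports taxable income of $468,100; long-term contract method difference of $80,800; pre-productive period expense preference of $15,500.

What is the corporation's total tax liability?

$125,684

Supplementary minimum tax:
  Adjusted income: $468,100 + $80,800 + $15,500 = $564,400
  Less exemption $81,000 → base $483,400
  $483,400 × 26% = $125,684

Regular tax:
  $190,000 × 12% = $22,800
  $193,000 × 23% = $44,390
  $85,100 × 27% = $22,977
  → $90,167

$125,684 > $90,167, so the supplementary minimum tax is the binding amount.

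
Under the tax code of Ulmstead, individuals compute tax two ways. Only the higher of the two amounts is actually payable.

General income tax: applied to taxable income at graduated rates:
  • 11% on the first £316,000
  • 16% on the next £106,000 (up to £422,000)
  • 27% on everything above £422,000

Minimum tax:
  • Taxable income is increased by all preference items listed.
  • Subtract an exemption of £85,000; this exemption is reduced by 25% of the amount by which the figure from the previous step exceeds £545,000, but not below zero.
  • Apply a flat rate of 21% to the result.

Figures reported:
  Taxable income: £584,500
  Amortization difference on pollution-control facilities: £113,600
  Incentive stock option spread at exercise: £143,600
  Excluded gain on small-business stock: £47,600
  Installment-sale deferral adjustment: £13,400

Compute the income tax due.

£189,567

Minimum tax:
  Adjusted income: £584,500 + £113,600 + £143,600 + £47,600 + £13,400 = £902,700
  Exemption: 25% × (£902,700 − £545,000) = £89,425 ≥ £85,000, so the exemption is fully phased out
  Base: £902,700 − £0 = £902,700
  £902,700 × 21% = £189,567

General income tax:
  £316,000 × 11% = £34,760
  £106,000 × 16% = £16,960
  £162,500 × 27% = £43,875
  → £95,595

£189,567 > £95,595, so the minimum tax is the binding amount.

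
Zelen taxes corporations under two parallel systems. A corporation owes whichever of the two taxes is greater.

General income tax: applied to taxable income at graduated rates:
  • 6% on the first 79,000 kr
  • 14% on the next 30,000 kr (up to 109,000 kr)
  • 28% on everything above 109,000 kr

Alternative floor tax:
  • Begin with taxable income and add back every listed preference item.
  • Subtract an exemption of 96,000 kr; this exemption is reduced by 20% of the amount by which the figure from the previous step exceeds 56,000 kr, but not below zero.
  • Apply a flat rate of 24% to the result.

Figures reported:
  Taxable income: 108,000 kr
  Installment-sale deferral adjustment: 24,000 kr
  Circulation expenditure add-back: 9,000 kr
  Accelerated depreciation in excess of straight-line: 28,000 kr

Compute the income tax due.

22,944 kr

General income tax:
  79,000 kr × 6% = 4,740 kr
  29,000 kr × 14% = 4,060 kr
  → 8,800 kr

Alternative floor tax:
  Adjusted income: 108,000 kr + 24,000 kr + 9,000 kr + 28,000 kr = 169,000 kr
  Exemption: 96,000 kr − 20% × (169,000 kr − 56,000 kr) = 96,000 kr − 22,600 kr = 73,400 kr
  Base: 169,000 kr − 73,400 kr = 95,600 kr
  95,600 kr × 24% = 22,944 kr

22,944 kr > 8,800 kr, so the alternative floor tax is the binding amount.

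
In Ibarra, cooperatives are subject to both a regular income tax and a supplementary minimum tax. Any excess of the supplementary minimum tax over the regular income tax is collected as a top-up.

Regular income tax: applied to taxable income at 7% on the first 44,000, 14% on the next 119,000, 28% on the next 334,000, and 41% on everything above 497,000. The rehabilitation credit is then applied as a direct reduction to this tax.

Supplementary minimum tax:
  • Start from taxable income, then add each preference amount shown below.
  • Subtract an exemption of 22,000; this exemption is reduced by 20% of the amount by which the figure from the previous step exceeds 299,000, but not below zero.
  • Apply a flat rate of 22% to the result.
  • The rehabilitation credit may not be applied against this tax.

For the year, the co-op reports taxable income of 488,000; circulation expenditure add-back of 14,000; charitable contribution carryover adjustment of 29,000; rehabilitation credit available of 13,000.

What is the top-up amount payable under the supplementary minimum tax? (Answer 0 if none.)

Supplementary minimum tax:
  Adjusted income: 488,000 + 14,000 + 29,000 = 531,000
  Exemption: 20% × (531,000 − 299,000) = 46,400 ≥ 22,000, so the exemption is fully phased out
  Base: 531,000 − 0 = 531,000
  531,000 × 22% = 116,820

Regular income tax:
  44,000 × 7% = 3,080
  119,000 × 14% = 16,660
  325,000 × 28% = 91,000
  → 110,740
  Less rehabilitation credit 13,000 → 97,740

Excess of supplementary minimum tax over regular income tax: 116,820 − 97,740 = 19,080.

19,080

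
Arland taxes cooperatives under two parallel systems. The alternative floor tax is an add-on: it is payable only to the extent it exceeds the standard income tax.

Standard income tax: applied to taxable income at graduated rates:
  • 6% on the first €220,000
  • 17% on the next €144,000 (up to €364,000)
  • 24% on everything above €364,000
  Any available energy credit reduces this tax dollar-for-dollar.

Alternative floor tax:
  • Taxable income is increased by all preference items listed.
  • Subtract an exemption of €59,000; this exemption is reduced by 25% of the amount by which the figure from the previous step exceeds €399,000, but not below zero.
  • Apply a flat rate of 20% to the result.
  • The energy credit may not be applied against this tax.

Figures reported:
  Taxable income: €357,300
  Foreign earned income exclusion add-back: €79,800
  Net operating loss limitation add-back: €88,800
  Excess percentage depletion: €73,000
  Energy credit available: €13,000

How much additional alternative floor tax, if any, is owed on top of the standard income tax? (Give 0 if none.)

Alternative floor tax:
  Adjusted income: €357,300 + €79,800 + €88,800 + €73,000 = €598,900
  Exemption: €59,000 − 25% × (€598,900 − €399,000) = €59,000 − €49,975 = €9,025
  Base: €598,900 − €9,025 = €589,875
  €589,875 × 20% = €117,975

Standard income tax:
  €220,000 × 6% = €13,200
  €137,300 × 17% = €23,341
  → €36,541
  Less energy credit €13,000 → €23,541

Excess of alternative floor tax over standard income tax: €117,975 − €23,541 = €94,434.

€94,434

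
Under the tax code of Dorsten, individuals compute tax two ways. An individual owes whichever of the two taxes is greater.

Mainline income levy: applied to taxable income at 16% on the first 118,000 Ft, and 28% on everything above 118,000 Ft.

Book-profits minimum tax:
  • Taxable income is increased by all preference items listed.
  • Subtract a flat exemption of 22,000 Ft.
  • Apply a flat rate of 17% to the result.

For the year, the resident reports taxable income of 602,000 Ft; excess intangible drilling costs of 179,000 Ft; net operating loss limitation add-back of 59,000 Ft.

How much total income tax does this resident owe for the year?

154,400 Ft

Mainline income levy:
  118,000 Ft × 16% = 18,880 Ft
  484,000 Ft × 28% = 135,520 Ft
  → 154,400 Ft

Book-profits minimum tax:
  Adjusted income: 602,000 Ft + 179,000 Ft + 59,000 Ft = 840,000 Ft
  Less exemption 22,000 Ft → base 818,000 Ft
  818,000 Ft × 17% = 139,060 Ft

154,400 Ft > 139,060 Ft, so the mainline income levy governs.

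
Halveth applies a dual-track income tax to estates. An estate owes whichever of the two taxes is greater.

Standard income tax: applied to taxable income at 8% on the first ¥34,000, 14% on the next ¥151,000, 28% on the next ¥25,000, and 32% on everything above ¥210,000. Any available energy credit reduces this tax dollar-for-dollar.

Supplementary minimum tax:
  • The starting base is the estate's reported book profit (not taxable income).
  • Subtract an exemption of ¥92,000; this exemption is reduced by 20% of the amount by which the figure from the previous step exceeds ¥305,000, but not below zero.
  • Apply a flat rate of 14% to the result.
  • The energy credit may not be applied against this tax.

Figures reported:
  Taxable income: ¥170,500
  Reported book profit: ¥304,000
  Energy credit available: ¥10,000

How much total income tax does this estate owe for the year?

¥29,680

Standard income tax:
  ¥34,000 × 8% = ¥2,720
  ¥136,500 × 14% = ¥19,110
  → ¥21,830
  Less energy credit ¥10,000 → ¥11,830

Supplementary minimum tax:
  Base (reported book profit): ¥304,000
  Exemption: ¥304,000 ≤ ¥305,000, so full ¥92,000 applies
  Base: ¥304,000 − ¥92,000 = ¥212,000
  ¥212,000 × 14% = ¥29,680

¥29,680 > ¥11,830, so the supplementary minimum tax is the binding amount.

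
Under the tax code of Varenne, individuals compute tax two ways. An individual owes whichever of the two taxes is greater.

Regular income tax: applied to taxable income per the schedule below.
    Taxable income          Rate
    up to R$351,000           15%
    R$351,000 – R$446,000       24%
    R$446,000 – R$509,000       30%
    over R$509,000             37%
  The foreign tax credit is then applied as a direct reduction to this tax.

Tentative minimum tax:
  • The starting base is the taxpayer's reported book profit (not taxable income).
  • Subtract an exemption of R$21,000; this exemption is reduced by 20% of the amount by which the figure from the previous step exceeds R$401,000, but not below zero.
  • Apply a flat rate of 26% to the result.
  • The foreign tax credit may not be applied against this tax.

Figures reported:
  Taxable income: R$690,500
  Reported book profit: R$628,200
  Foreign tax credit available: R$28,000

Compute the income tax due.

R$163,332

Regular income tax:
  R$351,000 × 15% = R$52,650
  R$95,000 × 24% = R$22,800
  R$63,000 × 30% = R$18,900
  R$181,500 × 37% = R$67,155
  → R$161,505
  Less foreign tax credit R$28,000 → R$133,505

Tentative minimum tax:
  Base (reported book profit): R$628,200
  Exemption: 20% × (R$628,200 − R$401,000) = R$45,440 ≥ R$21,000, so the exemption is fully phased out
  Base: R$628,200 − R$0 = R$628,200
  R$628,200 × 26% = R$163,332

R$163,332 > R$133,505, so the tentative minimum tax is the binding amount.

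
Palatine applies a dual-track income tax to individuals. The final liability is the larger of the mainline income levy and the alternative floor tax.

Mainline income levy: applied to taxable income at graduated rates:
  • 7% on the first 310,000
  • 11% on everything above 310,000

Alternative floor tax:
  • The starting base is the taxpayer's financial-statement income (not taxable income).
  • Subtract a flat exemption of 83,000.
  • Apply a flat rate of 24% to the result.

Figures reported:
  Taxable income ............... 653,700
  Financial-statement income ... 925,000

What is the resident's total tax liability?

202,080

Mainline income levy:
  310,000 × 7% = 21,700
  343,700 × 11% = 37,807
  → 59,507

Alternative floor tax:
  Base (financial-statement income): 925,000
  Less exemption 83,000 → base 842,000
  842,000 × 24% = 202,080

202,080 > 59,507, so the alternative floor tax is the binding amount.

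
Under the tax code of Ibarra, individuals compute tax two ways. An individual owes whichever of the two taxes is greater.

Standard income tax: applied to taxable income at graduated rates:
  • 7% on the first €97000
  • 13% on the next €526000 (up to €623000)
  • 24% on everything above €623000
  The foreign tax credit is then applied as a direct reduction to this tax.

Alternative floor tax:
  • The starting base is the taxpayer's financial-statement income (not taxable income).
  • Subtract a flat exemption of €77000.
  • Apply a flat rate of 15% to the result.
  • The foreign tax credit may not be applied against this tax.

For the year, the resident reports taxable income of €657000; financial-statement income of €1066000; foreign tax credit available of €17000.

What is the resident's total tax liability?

Standard income tax:
  €97000 × 7% = €6790
  €526000 × 13% = €68380
  €34000 × 24% = €8160
  → €83330
  Less foreign tax credit €17000 → €66330

Alternative floor tax:
  Base (financial-statement income): €1066000
  Less exemption €77000 → base €989000
  €989000 × 15% = €148350

€148350 > €66330, so the alternative floor tax is the binding amount.

€148350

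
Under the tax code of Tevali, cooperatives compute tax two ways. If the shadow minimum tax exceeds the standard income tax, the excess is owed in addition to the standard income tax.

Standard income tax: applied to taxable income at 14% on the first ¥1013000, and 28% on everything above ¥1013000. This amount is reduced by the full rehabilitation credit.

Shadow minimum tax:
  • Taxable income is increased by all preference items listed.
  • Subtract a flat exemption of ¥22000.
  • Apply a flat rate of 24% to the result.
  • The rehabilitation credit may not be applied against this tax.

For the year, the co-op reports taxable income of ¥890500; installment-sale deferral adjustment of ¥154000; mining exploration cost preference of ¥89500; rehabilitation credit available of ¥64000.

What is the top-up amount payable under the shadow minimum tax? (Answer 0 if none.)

Shadow minimum tax:
  Adjusted income: ¥890500 + ¥154000 + ¥89500 = ¥1134000
  Less exemption ¥22000 → base ¥1112000
  ¥1112000 × 24% = ¥266880

Standard income tax:
  ¥890500 × 14% = ¥124670
  Less rehabilitation credit ¥64000 → ¥60670

Excess of shadow minimum tax over standard income tax: ¥266880 − ¥60670 = ¥206210.

¥206210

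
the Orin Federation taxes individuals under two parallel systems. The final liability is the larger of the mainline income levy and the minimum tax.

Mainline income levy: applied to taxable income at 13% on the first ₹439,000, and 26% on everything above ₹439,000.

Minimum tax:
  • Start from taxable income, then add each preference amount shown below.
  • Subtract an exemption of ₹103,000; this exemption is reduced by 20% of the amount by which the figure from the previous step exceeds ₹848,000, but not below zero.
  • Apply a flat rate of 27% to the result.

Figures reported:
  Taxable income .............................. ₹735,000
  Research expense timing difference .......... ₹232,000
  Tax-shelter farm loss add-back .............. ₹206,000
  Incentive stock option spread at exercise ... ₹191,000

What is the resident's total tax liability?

Minimum tax:
  Adjusted income: ₹735,000 + ₹232,000 + ₹206,000 + ₹191,000 = ₹1,364,000
  Exemption: 20% × (₹1,364,000 − ₹848,000) = ₹103,200 ≥ ₹103,000, so the exemption is fully phased out
  Base: ₹1,364,000 − ₹0 = ₹1,364,000
  ₹1,364,000 × 27% = ₹368,280

Mainline income levy:
  ₹439,000 × 13% = ₹57,070
  ₹296,000 × 26% = ₹76,960
  → ₹134,030

₹368,280 > ₹134,030, so the minimum tax is the binding amount.

₹368,280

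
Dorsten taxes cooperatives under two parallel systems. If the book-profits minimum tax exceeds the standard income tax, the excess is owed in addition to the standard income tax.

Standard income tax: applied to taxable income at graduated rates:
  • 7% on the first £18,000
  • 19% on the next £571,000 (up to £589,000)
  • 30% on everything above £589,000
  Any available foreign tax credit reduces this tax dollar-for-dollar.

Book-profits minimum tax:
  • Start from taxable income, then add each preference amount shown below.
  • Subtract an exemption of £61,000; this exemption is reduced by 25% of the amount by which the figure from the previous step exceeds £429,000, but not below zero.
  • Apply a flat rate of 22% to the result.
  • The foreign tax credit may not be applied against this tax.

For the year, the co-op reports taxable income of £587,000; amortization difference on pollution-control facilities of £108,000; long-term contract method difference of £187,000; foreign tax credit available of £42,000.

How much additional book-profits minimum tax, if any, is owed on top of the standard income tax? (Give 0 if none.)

£126,670

Book-profits minimum tax:
  Adjusted income: £587,000 + £108,000 + £187,000 = £882,000
  Exemption: 25% × (£882,000 − £429,000) = £113,250 ≥ £61,000, so the exemption is fully phased out
  Base: £882,000 − £0 = £882,000
  £882,000 × 22% = £194,040

Standard income tax:
  £18,000 × 7% = £1,260
  £569,000 × 19% = £108,110
  → £109,370
  Less foreign tax credit £42,000 → £67,370

Excess of book-profits minimum tax over standard income tax: £194,040 − £67,370 = £126,670.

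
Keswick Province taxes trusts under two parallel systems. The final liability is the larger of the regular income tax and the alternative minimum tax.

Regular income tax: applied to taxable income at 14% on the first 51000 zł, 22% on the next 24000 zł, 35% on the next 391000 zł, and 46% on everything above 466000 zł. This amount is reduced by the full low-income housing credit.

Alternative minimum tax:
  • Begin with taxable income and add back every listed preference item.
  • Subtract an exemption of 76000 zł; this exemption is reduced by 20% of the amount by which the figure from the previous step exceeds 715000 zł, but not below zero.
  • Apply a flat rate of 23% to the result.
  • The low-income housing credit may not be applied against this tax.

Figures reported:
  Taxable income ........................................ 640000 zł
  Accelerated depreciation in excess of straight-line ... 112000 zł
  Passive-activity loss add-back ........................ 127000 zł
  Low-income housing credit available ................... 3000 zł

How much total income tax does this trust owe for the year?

Alternative minimum tax:
  Adjusted income: 640000 zł + 112000 zł + 127000 zł = 879000 zł
  Exemption: 76000 zł − 20% × (879000 zł − 715000 zł) = 76000 zł − 32800 zł = 43200 zł
  Base: 879000 zł − 43200 zł = 835800 zł
  835800 zł × 23% = 192234 zł

Regular income tax:
  51000 zł × 14% = 7140 zł
  24000 zł × 22% = 5280 zł
  391000 zł × 35% = 136850 zł
  174000 zł × 46% = 80040 zł
  → 229310 zł
  Less low-income housing credit 3000 zł → 226310 zł

226310 zł > 192234 zł, so the regular income tax governs.

226310 zł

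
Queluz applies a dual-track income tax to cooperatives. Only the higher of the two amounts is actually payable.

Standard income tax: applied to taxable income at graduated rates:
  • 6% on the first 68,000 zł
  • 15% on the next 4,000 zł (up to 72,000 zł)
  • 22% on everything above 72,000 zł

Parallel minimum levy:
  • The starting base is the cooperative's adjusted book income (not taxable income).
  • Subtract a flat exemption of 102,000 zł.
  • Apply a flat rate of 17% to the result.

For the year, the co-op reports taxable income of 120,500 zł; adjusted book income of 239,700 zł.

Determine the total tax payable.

Standard income tax:
  68,000 zł × 6% = 4,080 zł
  4,000 zł × 15% = 600 zł
  48,500 zł × 22% = 10,670 zł
  → 15,350 zł

Parallel minimum levy:
  Base (adjusted book income): 239,700 zł
  Less exemption 102,000 zł → base 137,700 zł
  137,700 zł × 17% = 23,409 zł

23,409 zł > 15,350 zł, so the parallel minimum levy is the binding amount.

23,409 zł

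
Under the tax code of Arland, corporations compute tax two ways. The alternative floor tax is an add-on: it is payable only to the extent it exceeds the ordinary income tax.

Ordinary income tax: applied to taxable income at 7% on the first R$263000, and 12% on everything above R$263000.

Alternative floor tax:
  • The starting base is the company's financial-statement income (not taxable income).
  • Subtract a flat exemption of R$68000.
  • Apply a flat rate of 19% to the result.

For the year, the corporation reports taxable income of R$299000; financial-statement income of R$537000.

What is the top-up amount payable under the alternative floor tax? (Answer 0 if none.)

Alternative floor tax:
  Base (financial-statement income): R$537000
  Less exemption R$68000 → base R$469000
  R$469000 × 19% = R$89110

Ordinary income tax:
  R$263000 × 7% = R$18410
  R$36000 × 12% = R$4320
  → R$22730

Excess of alternative floor tax over ordinary income tax: R$89110 − R$22730 = R$66380.

R$66380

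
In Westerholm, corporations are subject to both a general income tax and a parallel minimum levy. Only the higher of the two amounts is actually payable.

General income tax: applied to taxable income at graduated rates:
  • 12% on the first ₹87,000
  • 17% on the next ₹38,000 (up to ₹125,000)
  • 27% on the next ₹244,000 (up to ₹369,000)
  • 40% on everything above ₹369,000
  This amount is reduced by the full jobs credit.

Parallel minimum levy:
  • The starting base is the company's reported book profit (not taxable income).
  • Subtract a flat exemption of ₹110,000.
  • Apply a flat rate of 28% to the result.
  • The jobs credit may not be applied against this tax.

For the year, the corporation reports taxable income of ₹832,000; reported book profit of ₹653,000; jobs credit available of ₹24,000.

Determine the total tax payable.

General income tax:
  ₹87,000 × 12% = ₹10,440
  ₹38,000 × 17% = ₹6,460
  ₹244,000 × 27% = ₹65,880
  ₹463,000 × 40% = ₹185,200
  → ₹267,980
  Less jobs credit ₹24,000 → ₹243,980

Parallel minimum levy:
  Base (reported book profit): ₹653,000
  Less exemption ₹110,000 → base ₹543,000
  ₹543,000 × 28% = ₹152,040

₹243,980 > ₹152,040, so the general income tax governs.

₹243,980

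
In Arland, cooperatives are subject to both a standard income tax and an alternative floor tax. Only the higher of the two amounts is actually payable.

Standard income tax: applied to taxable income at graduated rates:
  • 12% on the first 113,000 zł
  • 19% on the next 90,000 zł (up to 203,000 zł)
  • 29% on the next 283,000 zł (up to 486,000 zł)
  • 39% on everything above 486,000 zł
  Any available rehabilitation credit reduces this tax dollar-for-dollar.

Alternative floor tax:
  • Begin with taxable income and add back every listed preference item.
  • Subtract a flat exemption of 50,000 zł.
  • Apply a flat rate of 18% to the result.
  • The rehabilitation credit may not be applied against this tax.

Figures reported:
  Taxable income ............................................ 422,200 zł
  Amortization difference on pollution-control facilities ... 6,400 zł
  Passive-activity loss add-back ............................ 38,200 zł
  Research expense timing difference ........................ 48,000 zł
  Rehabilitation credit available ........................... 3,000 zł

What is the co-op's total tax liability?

Standard income tax:
  113,000 zł × 12% = 13,560 zł
  90,000 zł × 19% = 17,100 zł
  219,200 zł × 29% = 63,568 zł
  → 94,228 zł
  Less rehabilitation credit 3,000 zł → 91,228 zł

Alternative floor tax:
  Adjusted income: 422,200 zł + 6,400 zł + 38,200 zł + 48,000 zł = 514,800 zł
  Less exemption 50,000 zł → base 464,800 zł
  464,800 zł × 18% = 83,664 zł

91,228 zł > 83,664 zł, so the standard income tax governs.

91,228 zł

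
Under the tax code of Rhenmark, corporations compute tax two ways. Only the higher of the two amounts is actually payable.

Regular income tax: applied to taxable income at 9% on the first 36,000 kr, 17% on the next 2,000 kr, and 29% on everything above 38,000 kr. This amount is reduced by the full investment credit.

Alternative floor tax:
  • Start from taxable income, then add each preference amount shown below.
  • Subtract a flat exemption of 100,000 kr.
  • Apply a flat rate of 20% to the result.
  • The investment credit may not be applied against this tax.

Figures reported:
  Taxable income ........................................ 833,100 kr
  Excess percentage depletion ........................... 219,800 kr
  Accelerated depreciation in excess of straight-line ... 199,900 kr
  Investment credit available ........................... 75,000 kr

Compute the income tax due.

230,560 kr

Alternative floor tax:
  Adjusted income: 833,100 kr + 219,800 kr + 199,900 kr = 1,252,800 kr
  Less exemption 100,000 kr → base 1,152,800 kr
  1,152,800 kr × 20% = 230,560 kr

Regular income tax:
  36,000 kr × 9% = 3,240 kr
  2,000 kr × 17% = 340 kr
  795,100 kr × 29% = 230,579 kr
  → 234,159 kr
  Less investment credit 75,000 kr → 159,159 kr

230,560 kr > 159,159 kr, so the alternative floor tax is the binding amount.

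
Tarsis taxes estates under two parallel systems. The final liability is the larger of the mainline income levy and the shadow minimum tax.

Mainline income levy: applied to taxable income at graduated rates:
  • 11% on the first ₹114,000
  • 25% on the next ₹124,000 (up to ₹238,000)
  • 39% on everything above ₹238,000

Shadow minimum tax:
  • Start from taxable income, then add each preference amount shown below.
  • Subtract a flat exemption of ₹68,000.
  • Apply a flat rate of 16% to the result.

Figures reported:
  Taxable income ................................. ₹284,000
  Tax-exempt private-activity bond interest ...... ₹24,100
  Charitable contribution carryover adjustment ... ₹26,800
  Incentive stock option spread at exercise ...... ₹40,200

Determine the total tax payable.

Mainline income levy:
  ₹114,000 × 11% = ₹12,540
  ₹124,000 × 25% = ₹31,000
  ₹46,000 × 39% = ₹17,940
  → ₹61,480

Shadow minimum tax:
  Adjusted income: ₹284,000 + ₹24,100 + ₹26,800 + ₹40,200 = ₹375,100
  Less exemption ₹68,000 → base ₹307,100
  ₹307,100 × 16% = ₹49,136

₹61,480 > ₹49,136, so the mainline income levy governs.

₹61,480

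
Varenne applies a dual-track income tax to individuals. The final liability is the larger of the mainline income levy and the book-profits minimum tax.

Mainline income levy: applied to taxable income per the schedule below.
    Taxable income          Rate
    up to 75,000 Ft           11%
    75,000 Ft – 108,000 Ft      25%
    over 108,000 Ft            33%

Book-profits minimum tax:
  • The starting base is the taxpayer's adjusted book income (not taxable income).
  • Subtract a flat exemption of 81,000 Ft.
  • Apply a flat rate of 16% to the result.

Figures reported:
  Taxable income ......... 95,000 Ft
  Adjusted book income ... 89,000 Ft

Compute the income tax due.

Book-profits minimum tax:
  Base (adjusted book income): 89,000 Ft
  Less exemption 81,000 Ft → base 8,000 Ft
  8,000 Ft × 16% = 1,280 Ft

Mainline income levy:
  75,000 Ft × 11% = 8,250 Ft
  20,000 Ft × 25% = 5,000 Ft
  → 13,250 Ft

13,250 Ft > 1,280 Ft, so the mainline income levy governs.

13,250 Ft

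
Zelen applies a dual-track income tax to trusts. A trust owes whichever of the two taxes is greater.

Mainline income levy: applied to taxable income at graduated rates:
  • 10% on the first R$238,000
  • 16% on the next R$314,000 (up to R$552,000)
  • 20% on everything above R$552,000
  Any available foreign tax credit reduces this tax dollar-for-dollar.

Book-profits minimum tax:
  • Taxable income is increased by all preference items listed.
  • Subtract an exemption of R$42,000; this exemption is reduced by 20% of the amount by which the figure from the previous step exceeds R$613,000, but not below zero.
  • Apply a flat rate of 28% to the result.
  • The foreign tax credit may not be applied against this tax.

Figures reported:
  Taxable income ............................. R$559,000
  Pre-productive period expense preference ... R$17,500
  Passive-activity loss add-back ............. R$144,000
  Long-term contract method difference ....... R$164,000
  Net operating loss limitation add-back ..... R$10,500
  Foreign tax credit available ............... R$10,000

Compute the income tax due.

R$250,600

Mainline income levy:
  R$238,000 × 10% = R$23,800
  R$314,000 × 16% = R$50,240
  R$7,000 × 20% = R$1,400
  → R$75,440
  Less foreign tax credit R$10,000 → R$65,440

Book-profits minimum tax:
  Adjusted income: R$559,000 + R$17,500 + R$144,000 + R$164,000 + R$10,500 = R$895,000
  Exemption: 20% × (R$895,000 − R$613,000) = R$56,400 ≥ R$42,000, so the exemption is fully phased out
  Base: R$895,000 − R$0 = R$895,000
  R$895,000 × 28% = R$250,600

R$250,600 > R$65,440, so the book-profits minimum tax is the binding amount.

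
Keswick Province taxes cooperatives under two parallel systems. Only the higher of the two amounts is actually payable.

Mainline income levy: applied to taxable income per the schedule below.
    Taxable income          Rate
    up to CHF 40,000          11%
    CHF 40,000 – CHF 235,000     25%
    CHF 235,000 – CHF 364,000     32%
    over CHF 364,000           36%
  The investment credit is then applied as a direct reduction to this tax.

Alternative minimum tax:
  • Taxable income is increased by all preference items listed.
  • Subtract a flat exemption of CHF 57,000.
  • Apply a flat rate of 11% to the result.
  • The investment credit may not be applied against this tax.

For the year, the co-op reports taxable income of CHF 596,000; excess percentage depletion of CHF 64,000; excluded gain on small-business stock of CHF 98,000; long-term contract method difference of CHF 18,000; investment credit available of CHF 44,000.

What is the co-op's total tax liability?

CHF 133,950

Alternative minimum tax:
  Adjusted income: CHF 596,000 + CHF 64,000 + CHF 98,000 + CHF 18,000 = CHF 776,000
  Less exemption CHF 57,000 → base CHF 719,000
  CHF 719,000 × 11% = CHF 79,090

Mainline income levy:
  CHF 40,000 × 11% = CHF 4,400
  CHF 195,000 × 25% = CHF 48,750
  CHF 129,000 × 32% = CHF 41,280
  CHF 232,000 × 36% = CHF 83,520
  → CHF 177,950
  Less investment credit CHF 44,000 → CHF 133,950

CHF 133,950 > CHF 79,090, so the mainline income levy governs.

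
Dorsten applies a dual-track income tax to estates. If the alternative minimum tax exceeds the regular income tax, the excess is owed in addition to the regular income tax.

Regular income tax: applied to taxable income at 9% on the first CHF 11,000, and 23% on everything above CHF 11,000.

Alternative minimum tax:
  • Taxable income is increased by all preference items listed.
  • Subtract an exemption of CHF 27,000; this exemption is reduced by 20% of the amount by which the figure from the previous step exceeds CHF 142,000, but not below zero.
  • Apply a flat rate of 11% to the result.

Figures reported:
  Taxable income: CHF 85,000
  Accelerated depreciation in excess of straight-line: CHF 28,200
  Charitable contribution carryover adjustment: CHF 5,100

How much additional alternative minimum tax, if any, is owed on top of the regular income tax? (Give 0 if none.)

CHF 0

Regular income tax:
  CHF 11,000 × 9% = CHF 990
  CHF 74,000 × 23% = CHF 17,020
  → CHF 18,010

Alternative minimum tax:
  Adjusted income: CHF 85,000 + CHF 28,200 + CHF 5,100 = CHF 118,300
  Exemption: CHF 118,300 ≤ CHF 142,000, so full CHF 27,000 applies
  Base: CHF 118,300 − CHF 27,000 = CHF 91,300
  CHF 91,300 × 11% = CHF 10,043

CHF 10,043 ≤ CHF 18,010, so no add-on is due.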